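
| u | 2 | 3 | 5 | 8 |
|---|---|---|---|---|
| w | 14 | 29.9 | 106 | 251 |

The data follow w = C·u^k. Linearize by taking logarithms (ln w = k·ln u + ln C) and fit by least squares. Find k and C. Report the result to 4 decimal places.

k = 2.1289, C = 3.1254

With ln wᵢ as the transformed response and ln uᵢ as the regressor:
XᵀX = [[8.6018, 5.4806]; [5.4806, 4]], rhs = [24.5576, 16.2258]ᵀ  (here Σln u = 5.4806, Σ(ln u)² = 8.6018, Σln w = 16.2258, Σln u·ln w = 24.5576).
Δ = 8.6018·4 − (5.4806)² = 4.3697; k = (24.5576·4 − 5.4806·16.2258)/4.3697 = 2.12886, ln C = (8.6018·16.2258 − 5.4806·24.5576)/4.3697 = 1.13957, so C = exp(1.13957) = 3.12543.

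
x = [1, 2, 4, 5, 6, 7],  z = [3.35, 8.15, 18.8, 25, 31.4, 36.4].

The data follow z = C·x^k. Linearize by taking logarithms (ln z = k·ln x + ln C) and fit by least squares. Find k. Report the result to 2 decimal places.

k = 1.23

With ln zᵢ as the transformed response and ln xᵢ as the regressor:
AᵀA = [[11.9895, 7.4265]; [7.4265, 6]], rhs = [23.8726, 16.5011]ᵀ  (here Σln x = 7.4265, Σ(ln x)² = 11.9895, Σln z = 16.5011, Σln x·ln z = 23.8726).
Slope k = (n·Σln x·ln z − Σln x·Σln z)/(n·Σ(ln x)² − (Σln x)²) = (6·23.8726 − 7.4265·16.5011)/16.7835 = 1.23271; ln C = (Σln z − k·Σln x)/n = 1.22438.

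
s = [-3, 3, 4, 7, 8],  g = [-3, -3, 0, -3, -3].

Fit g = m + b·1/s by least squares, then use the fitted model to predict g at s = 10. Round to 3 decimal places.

AᵀA·[m, b]ᵀ = Aᵀg reads: 5·m + (29/56)·b = -12;  (29/56)·m + (9053/28224)·b = -45/56.
(Σ1 = 5, Σ1/s = 29/56, Σ1/s·1/s = 9053/28224, Σg = -12, Σ1/s·g = -45/56.)
Δ = 5·(9053/28224) − (29/56)² = 589/441.
m = ((-12)·(9053/28224) − (29/56)·(-45/56))/(589/441) = -96891/37696; b = (5·(-45/56) − (29/56)·(-12))/(589/441) = 7749/4712.
At s = 10: ĝ = (-96891/37696)·(1) + (7749/4712)·(1/10) = -453459/188480.

ĝ = -2.406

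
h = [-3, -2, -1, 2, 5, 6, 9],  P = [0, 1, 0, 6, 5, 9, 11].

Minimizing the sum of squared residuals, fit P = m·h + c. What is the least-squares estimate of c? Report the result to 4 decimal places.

Compute the Gram sums: Σh·h = 160, Σh = 16, Σ1 = 7.
Right-hand side: Σh·P = 188, ΣP = 32.
MᵀM·[m, c]ᵀ = MᵀP becomes [[160, 16]; [16, 7]]·[m, c]ᵀ = [188, 32]ᵀ.
Eliminating c: 7·(row 1) − 16·(row 2) gives 864·m = 7·188 − 16·32 = 804, so m = 67/72.
Then c = (32 − 16·(67/72))/7 = 22/9.

c = 2.4444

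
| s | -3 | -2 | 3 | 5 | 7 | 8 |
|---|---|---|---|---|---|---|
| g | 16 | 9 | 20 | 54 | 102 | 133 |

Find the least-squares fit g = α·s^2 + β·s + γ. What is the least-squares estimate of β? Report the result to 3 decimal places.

Sums needed: Σs^2·s^2 = 7300, Σs^2·s = 972, Σs^2 = 160, Σs·s = 160, Σs = 18, Σ1 = 6.
And Σs^2·g = 15220, Σs·g = 2042, Σg = 334.
Solving the 3×3 system (Gaussian elimination) gives α = 3475/1753, β = 1070/1753, γ = 1707/1753.

β = 0.610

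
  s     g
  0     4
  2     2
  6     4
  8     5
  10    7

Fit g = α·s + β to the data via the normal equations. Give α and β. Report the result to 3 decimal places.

α = 0.343, β = 2.616

MᵀM·[α, β]ᵀ = Mᵀg reads: 204·α + 26·β = 138;  26·α + 5·β = 22.
(Σs·s = 204, Σs = 26, Σ1 = 5, Σs·g = 138, Σg = 22.)
Δ = 204·5 − 26² = 344.
α = (138·5 − 26·22)/344 = 59/172; β = (204·22 − 26·138)/344 = 225/86.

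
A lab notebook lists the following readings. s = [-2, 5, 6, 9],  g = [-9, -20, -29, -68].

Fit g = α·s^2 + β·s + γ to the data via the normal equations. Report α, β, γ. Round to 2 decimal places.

α = -0.95, β = 1.29, γ = -2.62

Entries of MᵀM: Σs^2·s^2 = 8498, Σs^2·s = 1062, Σs^2 = 146, Σs·s = 146, Σs = 18, Σ1 = 4.
For Mᵀg: Σs^2·g = -7088, Σs·g = -868, Σg = -126.
Normal equations: [[8498, 1062, 146]; [1062, 146, 18]; [146, 18, 4]]·[α, β, γ]ᵀ = [-7088, -868, -126]ᵀ.
Row-reducing yields α = -997/1049, β = 6772/5245, γ = -13739/5245.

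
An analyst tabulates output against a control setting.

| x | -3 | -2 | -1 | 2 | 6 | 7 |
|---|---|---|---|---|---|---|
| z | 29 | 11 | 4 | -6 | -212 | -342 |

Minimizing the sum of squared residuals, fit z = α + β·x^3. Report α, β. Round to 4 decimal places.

Setting ∂/∂α … = 0 gives: 6·α + 531·β = -516;  531·α + 165163·β = -164021.
Eliminating β: 165163·(row 1) − 531·(row 2) gives 709017·α = 165163·(-516) − 531·(-164021) = 1871043, so α = 623681/236339.
Then β = ((-164021) − 531·(623681/236339))/165163 = -236710/236339.

α = 2.6389, β = -1.0016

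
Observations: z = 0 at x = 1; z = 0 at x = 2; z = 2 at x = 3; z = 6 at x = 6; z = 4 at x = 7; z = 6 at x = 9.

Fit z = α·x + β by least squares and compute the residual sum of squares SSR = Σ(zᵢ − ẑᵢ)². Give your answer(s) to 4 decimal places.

Setting ∂/∂α … = 0 gives: 180·α + 28·β = 124;  28·α + 6·β = 18.
(Σx·x = 180, Σx = 28, Σ1 = 6, Σx·z = 124, Σz = 18.)
Determinant 180·6 − 28² = 296.
α = (124·6 − 28·18)/296 = 30/37; β = (180·18 − 28·124)/296 = -29/37.
Residuals: -1/37, -31/37, 13/37, 71/37, -33/37, -19/37; SSR = 206/37.

SSR = 5.5676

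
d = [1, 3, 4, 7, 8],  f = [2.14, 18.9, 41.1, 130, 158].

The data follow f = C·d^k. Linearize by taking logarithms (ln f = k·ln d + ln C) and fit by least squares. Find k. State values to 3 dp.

k = 2.097

Linearized form: ln f = k·ln d + ln C. From the 5 transformed points,
XᵀX = [[11.2394, 6.5103]; [6.5103, 5]], rhs = [28.3796, 17.3461]ᵀ  (here Σln d = 6.5103, Σ(ln d)² = 11.2394, Σln f = 17.3461, Σln d·ln f = 28.3796).
Δ = 11.2394·5 − (6.5103)² = 13.8136; k = (28.3796·5 − 6.5103·17.3461)/13.8136 = 2.09725, ln C = (11.2394·17.3461 − 6.5103·28.3796)/13.8136 = 0.73849.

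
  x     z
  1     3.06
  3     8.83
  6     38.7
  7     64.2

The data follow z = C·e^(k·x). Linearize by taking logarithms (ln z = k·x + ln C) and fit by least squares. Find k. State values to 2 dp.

k = 0.50

Let Y = ln z. Fitting Y = k·x + ln C by least squares:
Σx = 17.0000, Σ(x)² = 95.0000, Σln z = 11.1144, Σx·ln z = 58.7219.
Equations: 95.0000·k + 17.0000·ln C = 58.7219;  17.0000·k + 4·ln C = 11.1144.
Slope k = (n·Σx·ln z − Σx·Σln z)/(n·Σ(x)² − (Σx)²) = (4·58.7219 − 17.0000·11.1144)/91.0000 = 0.50487; ln C = (Σln z − k·Σx)/n = 0.63293.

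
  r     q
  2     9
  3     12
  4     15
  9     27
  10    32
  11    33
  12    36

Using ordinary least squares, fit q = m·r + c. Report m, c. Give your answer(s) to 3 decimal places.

m = 2.680, c = 3.906

MᵀM·[m, c]ᵀ = Mᵀq reads: 475·m + 51·c = 1472;  51·m + 7·c = 164.
det = 475·7 − 51² = 724.
m = (1472·7 − 51·164)/724 = 485/181; c = (475·164 − 51·1472)/724 = 707/181.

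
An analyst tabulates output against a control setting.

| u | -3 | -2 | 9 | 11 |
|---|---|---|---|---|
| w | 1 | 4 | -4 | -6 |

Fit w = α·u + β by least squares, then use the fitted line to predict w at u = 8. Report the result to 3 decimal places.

Entries of XᵀX: Σu·u = 215, Σu = 15, Σ1 = 4.
And Σu·w = -113, Σw = -5.
Normal equations: [[215, 15]; [15, 4]]·[α, β]ᵀ = [-113, -5]ᵀ.
Eliminating β: 4·(row 1) − 15·(row 2) gives 635·α = 4·(-113) − 15·(-5) = -377, so α = -377/635.
Then β = ((-5) − 15·(-377/635))/4 = 124/127.
At u = 8: ŵ = (-377/635)·(8) + (124/127)·(1) = -2396/635.

ŵ = -3.773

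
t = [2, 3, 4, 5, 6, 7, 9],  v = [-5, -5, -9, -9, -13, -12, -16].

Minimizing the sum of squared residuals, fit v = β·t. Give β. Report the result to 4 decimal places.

Setting ∂/∂β … = 0 gives: 220·β = -412.
β = (-412)/220 = -1.87273.

β = -1.8727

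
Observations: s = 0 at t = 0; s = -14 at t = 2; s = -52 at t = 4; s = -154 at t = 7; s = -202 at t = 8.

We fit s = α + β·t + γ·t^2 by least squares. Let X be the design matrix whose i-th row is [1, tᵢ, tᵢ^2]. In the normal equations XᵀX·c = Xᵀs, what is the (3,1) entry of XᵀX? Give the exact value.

133

Row 3 ↔ basis t^2, column 1 ↔ basis 1, so (XᵀX)_{3,1} = Σᵢ t^2 = (0)·(1) + (4)·(1) + (16)·(1) + (49)·(1) + (64)·(1) = 133.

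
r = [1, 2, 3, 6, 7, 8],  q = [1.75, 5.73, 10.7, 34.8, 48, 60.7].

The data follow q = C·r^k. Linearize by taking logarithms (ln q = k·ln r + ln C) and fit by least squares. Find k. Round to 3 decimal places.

Taking logs, ln q = k·ln r + ln C, so regress ln q on ln r.
Over the data: Σln r = 7.6089, Σ(ln r)² = 13.0084, Σln q = 16.2023, Σln r·ln q = 26.2452.
Normal system: [[13.0084, 7.6089]; [7.6089, 6]]·[k, ln C]ᵀ = [26.2452, 16.2023]ᵀ.
Solving (det = 20.1558): k = 1.69626, ln C = 0.54928.

k = 1.696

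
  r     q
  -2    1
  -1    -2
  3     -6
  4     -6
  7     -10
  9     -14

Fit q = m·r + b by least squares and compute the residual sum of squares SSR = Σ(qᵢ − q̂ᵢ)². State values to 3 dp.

SSR = 3.957

Compute the Gram sums: Σr·r = 160, Σr = 20, Σ1 = 6.
Right-hand side: Σr·q = -238, Σq = -37.
XᵀX·[m, b]ᵀ = Xᵀq becomes [[160, 20]; [20, 6]]·[m, b]ᵀ = [-238, -37]ᵀ.
det = 160·6 − 20² = 560.
m = ((-238)·6 − 20·(-37))/560 = -43/35; b = (160·(-37) − 20·(-238))/560 = -29/14.
Residuals: 43/70, -81/70, -17/70, 69/70, 47/70, -61/70; SSR = 277/70.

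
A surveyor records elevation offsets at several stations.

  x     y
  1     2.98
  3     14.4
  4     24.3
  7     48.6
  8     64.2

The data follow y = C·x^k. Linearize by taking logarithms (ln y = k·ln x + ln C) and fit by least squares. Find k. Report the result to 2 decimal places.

Let Y = ln y. Fitting Y = k·ln x + ln C by least squares:
Σln x = 6.5103, Σ(ln x)² = 11.2394, Σln y = 14.9953, Σln x·ln y = 23.5650.
Equations: 11.2394·k + 6.5103·ln C = 23.5650;  6.5103·k + 5·ln C = 14.9953.
Solving (det = 13.8136): k = 1.46248, ln C = 1.09482.

k = 1.46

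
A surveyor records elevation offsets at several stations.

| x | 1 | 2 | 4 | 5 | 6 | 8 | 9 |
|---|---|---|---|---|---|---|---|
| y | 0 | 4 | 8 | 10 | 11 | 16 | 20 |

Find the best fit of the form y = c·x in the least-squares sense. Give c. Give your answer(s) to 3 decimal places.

c = 2.044

Sums needed: Σx·x = 227.
And Σx·y = 464.
So AᵀA·[c]ᵀ = Aᵀy: [[227]]·[c]ᵀ = [464]ᵀ.
Hence c = 464 / 227 ≈ 2.04405.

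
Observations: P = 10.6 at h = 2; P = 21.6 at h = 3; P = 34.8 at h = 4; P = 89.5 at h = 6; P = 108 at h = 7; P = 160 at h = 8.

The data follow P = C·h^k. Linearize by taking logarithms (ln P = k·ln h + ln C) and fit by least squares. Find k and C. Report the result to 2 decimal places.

k = 1.95, C = 2.58

Taking logs, ln P = k·ln h + ln C, so regress ln P on ln h.
Σln h = 8.9952, Σ(ln h)² = 14.9303, Σln P = 23.2347, Σln h·ln P = 37.6501.
Equations: 14.9303·k + 8.9952·ln C = 37.6501;  8.9952·k + 6·ln C = 23.2347.
Slope k = (n·Σln h·ln P − Σln h·Σln P)/(n·Σ(ln h)² − (Σln h)²) = (6·37.6501 − 8.9952·23.2347)/8.6686 = 1.94961; ln C = (Σln P − k·Σln h)/n = 0.94961, so C = exp(0.94961) = 2.58469.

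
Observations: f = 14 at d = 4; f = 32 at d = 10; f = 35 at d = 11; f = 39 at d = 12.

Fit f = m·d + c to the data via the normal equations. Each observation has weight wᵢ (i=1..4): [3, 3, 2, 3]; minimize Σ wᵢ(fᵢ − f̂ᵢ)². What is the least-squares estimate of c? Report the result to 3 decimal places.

c = 1.570

Forming MᵀWM = [[1022, 100]; [100, 11]] and MᵀWf = [3302, 325]ᵀ gives MᵀWM·[m, c]ᵀ = MᵀWf.
det = 1022·11 − 100² = 1242.
m = (3302·11 − 100·325)/1242 = 637/207; c = (1022·325 − 100·3302)/1242 = 325/207.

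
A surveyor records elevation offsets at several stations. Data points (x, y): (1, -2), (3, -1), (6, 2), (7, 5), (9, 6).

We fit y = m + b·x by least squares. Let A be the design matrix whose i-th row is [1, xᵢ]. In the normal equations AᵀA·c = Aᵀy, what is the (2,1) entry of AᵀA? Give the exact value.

Row 2 ↔ basis x, column 1 ↔ basis 1, so (AᵀA)_{2,1} = Σᵢ x = (1)·(1) + (3)·(1) + (6)·(1) + (7)·(1) + (9)·(1) = 26.

26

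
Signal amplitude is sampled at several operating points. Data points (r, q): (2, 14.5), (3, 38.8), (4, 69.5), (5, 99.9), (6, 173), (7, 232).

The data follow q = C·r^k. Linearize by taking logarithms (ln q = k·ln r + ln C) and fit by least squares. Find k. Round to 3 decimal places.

Linearized form: ln q = k·ln r + ln C. From the 6 transformed points,
Over the data: Σln r = 8.5252, Σ(ln r)² = 13.1965, Σln q = 25.7781, Σln r·ln q = 38.9949.
Normal system: [[13.1965, 8.5252]; [8.5252, 6]]·[k, ln C]ᵀ = [38.9949, 25.7781]ᵀ.
Solving (det = 6.5005): k = 2.18557, ln C = 1.19096.

k = 2.186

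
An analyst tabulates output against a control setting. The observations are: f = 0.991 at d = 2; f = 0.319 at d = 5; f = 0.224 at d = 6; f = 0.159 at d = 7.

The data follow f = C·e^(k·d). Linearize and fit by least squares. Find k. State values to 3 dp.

k = -0.368

Let Y = ln f. Fitting Y = k·d + ln C by least squares:
Sums: Σd = 20.0000, Σ(d)² = 114.0000, Σln f = -4.4866, Σd·ln f = -27.5795.
Normal system: [[114.0000, 20.0000]; [20.0000, 4]]·[k, ln C]ᵀ = [-27.5795, -4.4866]ᵀ.
Δ = 114.0000·4 − (20.0000)² = 56.0000; k = (-27.5795·4 − 20.0000·-4.4866)/56.0000 = -0.36762, ln C = (114.0000·-4.4866 − 20.0000·-27.5795)/56.0000 = 0.71646.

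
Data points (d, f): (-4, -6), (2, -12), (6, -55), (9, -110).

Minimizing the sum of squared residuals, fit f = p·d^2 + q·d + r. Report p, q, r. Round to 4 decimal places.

p = -1.0082, q = -2.9326, r = -1.6884

Compute the Gram sums: Σd^2·d^2 = 8129, Σd^2·d = 889, Σd^2 = 137, Σd·d = 137, Σd = 13, Σ1 = 4.
Moment sums: Σd^2·f = -11034, Σd·f = -1320, Σf = -183.
Inverting the 3×3 Gram matrix, [p, q, r]ᵀ = [-86515/85812, -251653/85812, -12074/7151]ᵀ.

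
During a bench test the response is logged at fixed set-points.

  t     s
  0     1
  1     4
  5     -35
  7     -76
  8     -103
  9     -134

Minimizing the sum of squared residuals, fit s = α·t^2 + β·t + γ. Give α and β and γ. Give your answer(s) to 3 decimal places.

With design matrix M, MᵀM = [[13684, 1710, 220]; [1710, 220, 30]; [220, 30, 6]] and Mᵀs = [-22041, -2733, -343]ᵀ.
Solving the 3×3 system (Gaussian elimination) gives α = -12457/6334, β = 82197/31670, γ = 6233/3167.

α = -1.967, β = 2.595, γ = 1.968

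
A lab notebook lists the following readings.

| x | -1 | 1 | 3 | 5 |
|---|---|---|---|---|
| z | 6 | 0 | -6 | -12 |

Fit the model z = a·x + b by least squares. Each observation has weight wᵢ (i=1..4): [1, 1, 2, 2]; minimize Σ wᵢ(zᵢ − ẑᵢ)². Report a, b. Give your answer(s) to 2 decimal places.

Normal-equation sums: Σwᵢ·x·x = 70, Σwᵢ·x = 16, Σwᵢ·1 = 6.
Right-hand side: Σwᵢ·x·z = -162, Σwᵢ·z = -30.
MᵀWM·[a, b]ᵀ = MᵀWz becomes [[70, 16]; [16, 6]]·[a, b]ᵀ = [-162, -30]ᵀ.
Eliminating b: 6·(row 1) − 16·(row 2) gives 164·a = 6·(-162) − 16·(-30) = -492, so a = -3.
Then b = ((-30) − 16·(-3))/6 = 3.

a = -3.00, b = 3.00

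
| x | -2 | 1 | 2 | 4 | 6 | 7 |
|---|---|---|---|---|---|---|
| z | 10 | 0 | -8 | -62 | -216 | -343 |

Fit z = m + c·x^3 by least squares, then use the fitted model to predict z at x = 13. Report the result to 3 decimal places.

Compute the Gram sums: Σ1 = 6, Σx^3 = 624, Σx^3·x^3 = 168530.
Moment sums: Σz = -619, Σx^3·z = -168417.
Δ = 6·168530 − 624² = 621804.
m = ((-619)·168530 − 624·(-168417))/621804 = 386069/310902; c = (6·(-168417) − 624·(-619))/621804 = -104041/103634.
At x = 13: ẑ = (386069/310902)·(1) + (-104041/103634)·(2197) = -342674081/155451.

ẑ = -2204.386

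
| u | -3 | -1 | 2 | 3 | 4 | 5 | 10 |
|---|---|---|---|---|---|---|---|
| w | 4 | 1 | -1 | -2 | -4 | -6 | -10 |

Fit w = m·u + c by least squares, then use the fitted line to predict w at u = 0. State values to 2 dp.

ŵ = 0.52

The normal equations are: 164·m + 20·c = -167;  20·m + 7·c = -18.
Eliminating c: 7·(row 1) − 20·(row 2) gives 748·m = 7·(-167) − 20·(-18) = -809, so m = -809/748.
Then c = ((-18) − 20·(-809/748))/7 = 97/187.
At u = 0: ŵ = (-809/748)·(0) + (97/187)·(1) = 97/187.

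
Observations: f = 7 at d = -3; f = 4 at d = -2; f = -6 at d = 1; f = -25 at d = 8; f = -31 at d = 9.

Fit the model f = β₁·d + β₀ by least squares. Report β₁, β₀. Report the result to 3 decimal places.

β₁ = -3.046, β₀ = -2.280

The normal equations are: 159·β₁ + 13·β₀ = -514;  13·β₁ + 5·β₀ = -51.
Δ = 159·5 − 13² = 626.
β₁ = ((-514)·5 − 13·(-51))/626 = -1907/626; β₀ = (159·(-51) − 13·(-514))/626 = -1427/626.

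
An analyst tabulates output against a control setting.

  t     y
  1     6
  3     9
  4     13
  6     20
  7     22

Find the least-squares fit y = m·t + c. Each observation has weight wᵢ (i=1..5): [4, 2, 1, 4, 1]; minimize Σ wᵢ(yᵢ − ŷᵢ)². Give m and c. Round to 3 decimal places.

With design matrix A, AᵀWA = [[231, 45]; [45, 12]] and AᵀWy = [764, 157]ᵀ.
det = 231·12 − 45² = 747.
m = (764·12 − 45·157)/747 = 701/249; c = (231·157 − 45·764)/747 = 629/249.

m = 2.815, c = 2.526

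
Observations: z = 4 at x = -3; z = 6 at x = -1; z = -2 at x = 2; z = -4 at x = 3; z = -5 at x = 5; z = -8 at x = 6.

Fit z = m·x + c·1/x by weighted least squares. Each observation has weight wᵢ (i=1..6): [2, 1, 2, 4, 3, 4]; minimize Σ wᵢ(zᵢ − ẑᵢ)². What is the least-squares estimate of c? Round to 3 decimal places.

MᵀWM·[m, c]ᵀ = MᵀWz reads: 282·m + 16·c = -353;  16·m + (1079/450)·c = -73/3.
(Σwᵢ·x·x = 282, Σwᵢ·x·1/x = 16, Σwᵢ·1/x·1/x = 1079/450, Σwᵢ·x·z = -353, Σwᵢ·1/x·z = -73/3.)
det = 282·(1079/450) − 16² = 31513/75.
m = ((-353)·(1079/450) − 16·(-73/3))/(31513/75) = -205687/189078; c = (282·(-73/3) − 16·(-353))/(31513/75) = -91050/31513.

c = -2.889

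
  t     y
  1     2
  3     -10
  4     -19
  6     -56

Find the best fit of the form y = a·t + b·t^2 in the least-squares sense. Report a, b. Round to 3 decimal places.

Entries of XᵀX: Σt·t = 62, Σt·t^2 = 308, Σt^2·t^2 = 1634.
And Σt·y = -440, Σt^2·y = -2408.
Δ = 62·1634 − 308² = 6444.
a = ((-440)·1634 − 308·(-2408))/6444 = 1892/537; b = (62·(-2408) − 308·(-440))/6444 = -1148/537.

a = 3.523, b = -2.138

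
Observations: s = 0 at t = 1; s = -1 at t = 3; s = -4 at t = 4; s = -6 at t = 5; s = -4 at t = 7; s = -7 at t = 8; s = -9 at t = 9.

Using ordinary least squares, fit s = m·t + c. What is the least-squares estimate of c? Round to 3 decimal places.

Setting ∂/∂m … = 0 gives: 245·m + 37·c = -214;  37·m + 7·c = -31.
Δ = 245·7 − 37² = 346.
m = ((-214)·7 − 37·(-31))/346 = -351/346; c = (245·(-31) − 37·(-214))/346 = 323/346.

c = 0.934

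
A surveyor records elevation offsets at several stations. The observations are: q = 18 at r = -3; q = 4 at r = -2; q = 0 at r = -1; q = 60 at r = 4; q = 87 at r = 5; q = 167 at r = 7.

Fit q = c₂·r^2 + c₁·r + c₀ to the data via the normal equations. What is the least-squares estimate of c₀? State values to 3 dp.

c₀ = -0.893

Setting ∂/∂c₂ … = 0 gives: 3380·c₂ + 496·c₁ + 104·c₀ = 11496;  496·c₂ + 104·c₁ + 10·c₀ = 1782;  104·c₂ + 10·c₁ + 6·c₀ = 336.
(Σr^2·r^2 = 3380, Σr^2·r = 496, Σr^2 = 104, Σr·r = 104, Σr = 10, Σ1 = 6, Σr^2·q = 11496, Σr·q = 1782, Σq = 336.)
Inverting the 3×3 Gram matrix, [c₂, c₁, c₀]ᵀ = [12632/4205, 12167/4205, -3753/4205]ᵀ.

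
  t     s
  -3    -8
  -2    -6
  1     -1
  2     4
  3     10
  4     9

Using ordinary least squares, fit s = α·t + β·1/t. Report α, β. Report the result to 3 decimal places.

Compute the Gram sums: Σt·t = 43, Σt·1/t = 6, Σ1/t·1/t = 257/144.
Right-hand side: Σt·s = 109, Σ1/t·s = 49/4.
AᵀA·[α, β]ᵀ = Aᵀs becomes [[43, 6]; [6, 257/144]]·[α, β]ᵀ = [109, 49/4]ᵀ.
Eliminating β: (257/144)·(row 1) − 6·(row 2) gives (5867/144)·α = (257/144)·109 − 6·(49/4) = 17429/144, so α = 17429/5867.
Then β = ((49/4) − 6·(17429/5867))/(257/144) = -18324/5867.

α = 2.971, β = -3.123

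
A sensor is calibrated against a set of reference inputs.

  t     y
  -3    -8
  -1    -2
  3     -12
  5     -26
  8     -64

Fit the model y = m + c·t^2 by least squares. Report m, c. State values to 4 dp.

m = -1.1590, c = -0.9834

AᵀA·[m, c]ᵀ = Aᵀy reads: 5·m + 108·c = -112;  108·m + 4884·c = -4928.
det = 5·4884 − 108² = 12756.
m = ((-112)·4884 − 108·(-4928))/12756 = -1232/1063; c = (5·(-4928) − 108·(-112))/12756 = -3136/3189.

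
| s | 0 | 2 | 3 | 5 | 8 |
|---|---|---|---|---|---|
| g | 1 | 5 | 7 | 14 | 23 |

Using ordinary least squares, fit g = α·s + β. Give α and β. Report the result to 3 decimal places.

α = 2.823, β = -0.161

Sums needed: Σs·s = 102, Σs = 18, Σ1 = 5.
For Mᵀg: Σs·g = 285, Σg = 50.
Eliminating β: 5·(row 1) − 18·(row 2) gives 186·α = 5·285 − 18·50 = 525, so α = 175/62.
Then β = (50 − 18·(175/62))/5 = -5/31.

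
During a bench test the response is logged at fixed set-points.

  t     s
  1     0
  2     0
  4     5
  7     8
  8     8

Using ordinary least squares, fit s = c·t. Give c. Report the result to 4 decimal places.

c = 1.0448

Entries of AᵀA: Σt·t = 134.
Right-hand side: Σt·s = 140.
Hence c = 140 / 134 ≈ 1.04478.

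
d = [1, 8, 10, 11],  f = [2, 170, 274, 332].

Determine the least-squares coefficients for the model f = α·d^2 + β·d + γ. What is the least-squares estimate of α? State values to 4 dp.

α = 2.9989

Normal-equation sums: Σd^2·d^2 = 28738, Σd^2·d = 2844, Σd^2 = 286, Σd·d = 286, Σd = 30, Σ1 = 4.
For Aᵀf: Σd^2·f = 78454, Σd·f = 7754, Σf = 778.
So AᵀA·[α, β, γ]ᵀ = Aᵀf: [[28738, 2844, 286]; [2844, 286, 30]; [286, 30, 4]]·[α, β, γ]ᵀ = [78454, 7754, 778]ᵀ.
Solving the 3×3 system (Gaussian elimination) gives α = 2837/946, β = -2749/946, γ = 1769/946.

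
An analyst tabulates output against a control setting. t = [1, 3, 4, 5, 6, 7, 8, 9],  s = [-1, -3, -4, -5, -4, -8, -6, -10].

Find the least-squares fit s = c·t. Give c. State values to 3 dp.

From the data, Σt·t = 281.
And Σt·s = -269.
Normal equations: [[281]]·[c]ᵀ = [-269]ᵀ.
c = (-269)/281 = -0.957295.

c = -0.957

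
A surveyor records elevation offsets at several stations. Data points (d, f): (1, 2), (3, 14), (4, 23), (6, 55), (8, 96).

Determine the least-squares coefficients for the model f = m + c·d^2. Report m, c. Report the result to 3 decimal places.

Forming XᵀX = [[5, 126]; [126, 5730]] and Xᵀf = [190, 8620]ᵀ gives XᵀX·[m, c]ᵀ = Xᵀf.
Eliminating c: 5730·(row 1) − 126·(row 2) gives 12774·m = 5730·190 − 126·8620 = 2580, so m = 430/2129.
Then c = (8620 − 126·(430/2129))/5730 = 9580/6387.

m = 0.202, c = 1.500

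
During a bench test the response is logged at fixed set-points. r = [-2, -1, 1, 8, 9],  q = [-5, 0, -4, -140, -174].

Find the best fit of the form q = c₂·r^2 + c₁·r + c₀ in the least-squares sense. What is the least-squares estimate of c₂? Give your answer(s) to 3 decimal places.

c₂ = -1.954

Normal-equation sums: Σr^2·r^2 = 10675, Σr^2·r = 1233, Σr^2 = 151, Σr·r = 151, Σr = 15, Σ1 = 5.
Moment sums: Σr^2·q = -23078, Σr·q = -2680, Σq = -323.
XᵀX·[c₂, c₁, c₀]ᵀ = Xᵀq becomes [[10675, 1233, 151]; [1233, 151, 15]; [151, 15, 5]]·[c₂, c₁, c₀]ᵀ = [-23078, -2680, -323]ᵀ.
Inverting the 3×3 Gram matrix, [c₂, c₁, c₀]ᵀ = [-194251/99422, -175427/99422, -15000/49711]ᵀ.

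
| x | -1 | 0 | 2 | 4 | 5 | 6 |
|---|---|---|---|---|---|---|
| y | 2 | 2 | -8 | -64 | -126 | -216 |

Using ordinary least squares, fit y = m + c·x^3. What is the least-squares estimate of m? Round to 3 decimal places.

m = 0.807

Setting ∂/∂m … = 0 gives: 6·m + 412·c = -410;  412·m + 66442·c = -66568.
(Σ1 = 6, Σx^3 = 412, Σx^3·x^3 = 66442, Σy = -410, Σx^3·y = -66568.)
det = 6·66442 − 412² = 228908.
m = ((-410)·66442 − 412·(-66568))/228908 = 46199/57227; c = (6·(-66568) − 412·(-410))/228908 = -57622/57227.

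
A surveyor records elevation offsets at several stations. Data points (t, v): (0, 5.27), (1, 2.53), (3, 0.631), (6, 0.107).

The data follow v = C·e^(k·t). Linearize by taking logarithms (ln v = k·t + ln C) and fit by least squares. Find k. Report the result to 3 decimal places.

k = -0.648

With ln vᵢ as the transformed response and tᵢ as the regressor:
AᵀA = [[46.0000, 10.0000]; [10.0000, 4]], rhs = [-13.8627, -0.1051]ᵀ  (here Σt = 10.0000, Σ(t)² = 46.0000, Σln v = -0.1051, Σt·ln v = -13.8627).
Slope k = (n·Σt·ln v − Σt·Σln v)/(n·Σ(t)² − (Σt)²) = (4·-13.8627 − 10.0000·-0.1051)/84.0000 = -0.64761; ln C = (Σln v − k·Σt)/n = 1.59275.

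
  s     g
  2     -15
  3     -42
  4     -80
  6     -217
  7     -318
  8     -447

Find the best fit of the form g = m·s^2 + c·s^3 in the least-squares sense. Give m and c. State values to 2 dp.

Sums needed: Σs^2·s^2 = 8146, Σs^2·s^3 = 58650, Σs^3·s^3 = 431338.
For Xᵀg: Σs^2·g = -53720, Σs^3·g = -391184.
Normal equations: [[8146, 58650]; [58650, 431338]]·[m, c]ᵀ = [-53720, -391184]ᵀ.
det = 8146·431338 − 58650² = 73856848.
m = ((-53720)·431338 − 58650·(-391184))/73856848 = -14283485/4616053; c = (8146·(-391184) − 58650·(-53720))/73856848 = -2244179/4616053.

m = -3.09, c = -0.49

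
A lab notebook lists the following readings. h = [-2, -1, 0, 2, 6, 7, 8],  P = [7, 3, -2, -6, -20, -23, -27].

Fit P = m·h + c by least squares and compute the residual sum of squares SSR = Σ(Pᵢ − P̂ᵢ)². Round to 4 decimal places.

SSR = 4.4363

Sums needed: Σh·h = 158, Σh = 20, Σ1 = 7.
For XᵀP: Σh·P = -526, ΣP = -68.
Normal equations: [[158, 20]; [20, 7]]·[m, c]ᵀ = [-526, -68]ᵀ.
det = 158·7 − 20² = 706.
m = ((-526)·7 − 20·(-68))/706 = -1161/353; c = (158·(-68) − 20·(-526))/706 = -112/353.
Residuals: 261/353, 10/353, -594/353, 316/353, 18/353, 120/353, -131/353; SSR = 1566/353.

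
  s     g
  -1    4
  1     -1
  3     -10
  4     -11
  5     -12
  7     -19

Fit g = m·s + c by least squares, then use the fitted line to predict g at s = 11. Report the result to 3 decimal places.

MᵀM·[m, c]ᵀ = Mᵀg reads: 101·m + 19·c = -272;  19·m + 6·c = -49.
Determinant 101·6 − 19² = 245.
m = ((-272)·6 − 19·(-49))/245 = -701/245; c = (101·(-49) − 19·(-272))/245 = 219/245.
At s = 11: ĝ = (-701/245)·(11) + (219/245)·(1) = -7492/245.

ĝ = -30.580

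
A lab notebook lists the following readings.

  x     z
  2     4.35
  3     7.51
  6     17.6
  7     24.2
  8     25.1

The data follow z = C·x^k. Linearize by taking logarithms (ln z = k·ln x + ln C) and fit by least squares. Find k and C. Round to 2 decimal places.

k = 1.30, C = 1.79

Let Y = ln z. Fitting Y = k·ln x + ln C by least squares:
Σln x = 7.6089, Σ(ln x)² = 13.0084, Σln z = 12.7635, Σln x·ln z = 21.2748.
Equations: 13.0084·k + 7.6089·ln C = 21.2748;  7.6089·k + 5·ln C = 12.7635.
Solving (det = 7.1473): k = 1.29531, ln C = 0.58153, so C = exp(0.58153) = 1.78878.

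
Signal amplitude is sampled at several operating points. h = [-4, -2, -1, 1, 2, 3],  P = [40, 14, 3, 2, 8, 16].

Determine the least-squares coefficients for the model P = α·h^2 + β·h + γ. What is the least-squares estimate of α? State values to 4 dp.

MᵀM·[α, β, γ]ᵀ = MᵀP reads: 371·α + (-37)·β + 35·γ = 877;  (-37)·α + 35·β + (-1)·γ = -125;  35·α + (-1)·β + 6·γ = 83.
Solving the 3×3 system (Gaussian elimination) gives α = 929/440, β = -573/440, γ = 13/10.

α = 2.1114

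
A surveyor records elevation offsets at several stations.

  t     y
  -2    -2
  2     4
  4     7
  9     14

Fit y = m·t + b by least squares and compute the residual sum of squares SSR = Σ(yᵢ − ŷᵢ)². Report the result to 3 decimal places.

The normal equations are: 105·m + 13·b = 166;  13·m + 4·b = 23.
(Σt·t = 105, Σt = 13, Σ1 = 4, Σt·y = 166, Σy = 23.)
Eliminating b: 4·(row 1) − 13·(row 2) gives 251·m = 4·166 − 13·23 = 365, so m = 365/251.
Then b = (23 − 13·(365/251))/4 = 257/251.
Residuals: -29/251, 17/251, 40/251, -28/251; SSR = 14/251.

SSR = 0.056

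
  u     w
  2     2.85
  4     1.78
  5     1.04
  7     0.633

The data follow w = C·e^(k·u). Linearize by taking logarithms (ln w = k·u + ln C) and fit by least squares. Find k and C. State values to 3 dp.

Let Y = ln w. Fitting Y = k·u + ln C by least squares:
AᵀA = [[94.0000, 18.0000]; [18.0000, 4]], rhs = [1.3962, 1.2059]ᵀ  (here Σu = 18.0000, Σ(u)² = 94.0000, Σln w = 1.2059, Σu·ln w = 1.3962).
Solving (det = 52.0000): k = -0.31002, ln C = 1.69654, so C = exp(1.69654) = 5.45503.

k = -0.310, C = 5.455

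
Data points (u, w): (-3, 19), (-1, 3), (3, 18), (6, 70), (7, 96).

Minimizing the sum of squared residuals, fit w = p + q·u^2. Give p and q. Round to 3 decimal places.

XᵀX·[p, q]ᵀ = Xᵀw reads: 5·p + 104·q = 206;  104·p + 3860·q = 7560.
(Σ1 = 5, Σu^2 = 104, Σu^2·u^2 = 3860, Σw = 206, Σu^2·w = 7560.)
Determinant 5·3860 − 104² = 8484.
p = (206·3860 − 104·7560)/8484 = 2230/2121; q = (5·7560 − 104·206)/8484 = 4094/2121.

p = 1.051, q = 1.930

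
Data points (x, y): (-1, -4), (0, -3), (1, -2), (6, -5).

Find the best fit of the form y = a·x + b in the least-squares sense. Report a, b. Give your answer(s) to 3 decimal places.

a = -0.241, b = -3.138

The normal system AᵀA·[a, b]ᵀ = Aᵀy is [[38, 6]; [6, 4]]·[a, b]ᵀ = [-28, -14]ᵀ.
det = 38·4 − 6² = 116.
a = ((-28)·4 − 6·(-14))/116 = -7/29; b = (38·(-14) − 6·(-28))/116 = -91/29.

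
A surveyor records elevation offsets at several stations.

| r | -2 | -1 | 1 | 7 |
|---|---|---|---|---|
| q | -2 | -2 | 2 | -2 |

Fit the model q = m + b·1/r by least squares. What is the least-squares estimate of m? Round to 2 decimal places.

m = -0.83

The normal equations are: 4·m + (-5/14)·b = -4;  (-5/14)·m + (445/196)·b = 33/7.
(Σ1 = 4, Σ1/r = -5/14, Σ1/r·1/r = 445/196, Σq = -4, Σ1/r·q = 33/7.)
Eliminating b: (445/196)·(row 1) − (-5/14)·(row 2) gives (1755/196)·m = (445/196)·(-4) − (-5/14)·(33/7) = -725/98, so m = -290/351.
Then b = ((33/7) − (-5/14)·(-290/351))/(445/196) = 3416/1755.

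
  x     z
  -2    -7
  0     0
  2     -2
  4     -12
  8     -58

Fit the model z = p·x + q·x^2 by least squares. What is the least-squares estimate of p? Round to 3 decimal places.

Entries of MᵀM: Σx·x = 88, Σx·x^2 = 576, Σx^2·x^2 = 4384.
Right-hand side: Σx·z = -502, Σx^2·z = -3940.
det = 88·4384 − 576² = 54016.
p = ((-502)·4384 − 576·(-3940))/54016 = 1073/844; q = (88·(-3940) − 576·(-502))/54016 = -1799/1688.

p = 1.271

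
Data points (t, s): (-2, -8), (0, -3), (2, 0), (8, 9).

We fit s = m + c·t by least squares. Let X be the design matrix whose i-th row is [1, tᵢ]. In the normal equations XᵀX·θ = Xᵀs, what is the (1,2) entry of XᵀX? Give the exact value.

Row 1 ↔ basis 1, column 2 ↔ basis t, so (XᵀX)_{1,2} = Σᵢ t = (1)·(-2) + (1)·(0) + (1)·(2) + (1)·(8) = 8.

8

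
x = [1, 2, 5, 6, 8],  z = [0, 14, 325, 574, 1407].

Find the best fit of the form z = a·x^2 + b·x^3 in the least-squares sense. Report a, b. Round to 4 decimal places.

a = -2.1050, b = 3.0112

Entries of AᵀA: Σx^2·x^2 = 6034, Σx^2·x^3 = 43702, Σx^3·x^3 = 324490.
And Σx^2·z = 118893, Σx^3·z = 885105.
AᵀA·[a, b]ᵀ = Aᵀz becomes [[6034, 43702]; [43702, 324490]]·[a, b]ᵀ = [118893, 885105]ᵀ.
det = 6034·324490 − 43702² = 48107856.
a = (118893·324490 − 43702·885105)/48107856 = -8439095/4008988; b = (6034·885105 − 43702·118893)/48107856 = 12071807/4008988.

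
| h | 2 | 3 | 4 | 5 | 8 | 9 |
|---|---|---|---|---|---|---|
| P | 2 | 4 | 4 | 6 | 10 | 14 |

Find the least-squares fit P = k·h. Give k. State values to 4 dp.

AᵀA·[k]ᵀ = AᵀP reads: 199·k = 268.
(Σh·h = 199, Σh·P = 268.)
Hence k = 268 / 199 ≈ 1.34673.

k = 1.3467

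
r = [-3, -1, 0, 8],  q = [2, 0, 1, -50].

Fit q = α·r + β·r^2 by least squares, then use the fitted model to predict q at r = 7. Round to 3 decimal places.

q̂ = -40.078

From the data, Σr·r = 74, Σr·r^2 = 484, Σr^2·r^2 = 4178.
Right-hand side: Σr·q = -406, Σr^2·q = -3182.
XᵀX·[α, β]ᵀ = Xᵀq becomes [[74, 484]; [484, 4178]]·[α, β]ᵀ = [-406, -3182]ᵀ.
Eliminating β: 4178·(row 1) − 484·(row 2) gives 74916·α = 4178·(-406) − 484·(-3182) = -156180, so α = -13015/6243.
Then β = ((-3182) − 484·(-13015/6243))/4178 = -3247/6243.
At r = 7: q̂ = (-13015/6243)·(7) + (-3247/6243)·(49) = -250208/6243.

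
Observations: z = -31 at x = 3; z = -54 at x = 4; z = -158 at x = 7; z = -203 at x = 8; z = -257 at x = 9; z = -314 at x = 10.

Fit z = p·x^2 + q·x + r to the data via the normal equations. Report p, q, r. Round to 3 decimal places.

Entries of MᵀM: Σx^2·x^2 = 23395, Σx^2·x = 2675, Σx^2 = 319, Σx·x = 319, Σx = 41, Σ1 = 6.
And Σx^2·z = -74094, Σx·z = -8492, Σz = -1017.
MᵀM·[p, q, r]ᵀ = Mᵀz becomes [[23395, 2675, 319]; [2675, 319, 41]; [319, 41, 6]]·[p, q, r]ᵀ = [-74094, -8492, -1017]ᵀ.
Inverting the 3×3 Gram matrix, [p, q, r]ᵀ = [-20677/7044, -16141/7044, 2611/1174]ᵀ.

p = -2.935, q = -2.291, r = 2.224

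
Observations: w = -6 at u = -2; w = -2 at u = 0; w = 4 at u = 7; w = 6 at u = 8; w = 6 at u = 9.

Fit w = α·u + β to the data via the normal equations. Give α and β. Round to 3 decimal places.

The normal system MᵀM·[α, β]ᵀ = Mᵀw is [[198, 22]; [22, 5]]·[α, β]ᵀ = [142, 8]ᵀ.
Eliminating β: 5·(row 1) − 22·(row 2) gives 506·α = 5·142 − 22·8 = 534, so α = 267/253.
Then β = (8 − 22·(267/253))/5 = -70/23.

α = 1.055, β = -3.043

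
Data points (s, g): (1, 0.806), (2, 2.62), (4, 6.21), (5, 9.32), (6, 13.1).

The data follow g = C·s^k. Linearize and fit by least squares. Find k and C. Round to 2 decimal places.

Linearized form: ln g = k·ln s + ln C. From the 5 transformed points,
AᵀA = [[8.2030, 5.4806]; [5.4806, 5]], rhs = [11.4012, 7.3784]ᵀ  (here Σln s = 5.4806, Σ(ln s)² = 8.2030, Σln g = 7.3784, Σln s·ln g = 11.4012).
Δ = 8.2030·5 − (5.4806)² = 10.9774; k = (11.4012·5 − 5.4806·7.3784)/10.9774 = 1.50926, ln C = (8.2030·7.3784 − 5.4806·11.4012)/10.9774 = -0.17865, so C = exp(-0.17865) = 0.83640.

k = 1.51, C = 0.84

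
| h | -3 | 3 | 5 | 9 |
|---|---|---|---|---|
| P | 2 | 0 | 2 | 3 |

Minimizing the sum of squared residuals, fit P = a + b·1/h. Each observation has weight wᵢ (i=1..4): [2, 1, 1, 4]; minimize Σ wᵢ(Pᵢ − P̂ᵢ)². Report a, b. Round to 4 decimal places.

a = 2.2784, b = -0.7306

Sums needed: Σwᵢ·1 = 8, Σwᵢ·1/h = 14/45, Σwᵢ·1/h·1/h = 856/2025.
For MᵀWP: Σwᵢ·P = 18, Σwᵢ·1/h·P = 2/5.
MᵀWM·[a, b]ᵀ = MᵀWP becomes [[8, 14/45]; [14/45, 856/2025]]·[a, b]ᵀ = [18, 2/5]ᵀ.
Determinant 8·(856/2025) − (14/45)² = 6652/2025.
a = (18·(856/2025) − (14/45)·(2/5))/(6652/2025) = 3789/1663; b = (8·(2/5) − (14/45)·18)/(6652/2025) = -1215/1663.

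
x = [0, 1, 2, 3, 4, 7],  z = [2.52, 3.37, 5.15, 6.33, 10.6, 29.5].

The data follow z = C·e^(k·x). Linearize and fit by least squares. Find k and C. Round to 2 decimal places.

With ln zᵢ as the transformed response and xᵢ as the regressor:
Over the data: Σx = 17.0000, Σ(x)² = 79.0000, Σln z = 11.3687, Σx·ln z = 43.1630.
Normal system: [[79.0000, 17.0000]; [17.0000, 6]]·[k, ln C]ᵀ = [43.1630, 11.3687]ᵀ.
Solving (det = 185.0000): k = 0.35519, ln C = 0.88842, so C = exp(0.88842) = 2.43129.

k = 0.36, C = 2.43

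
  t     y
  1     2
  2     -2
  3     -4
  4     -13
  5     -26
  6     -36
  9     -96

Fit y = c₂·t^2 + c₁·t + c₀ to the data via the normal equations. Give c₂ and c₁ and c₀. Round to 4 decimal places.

c₂ = -1.4534, c₁ = 2.3742, c₀ = 0.5366

Forming AᵀA = [[8836, 1170, 172]; [1170, 172, 30]; [172, 30, 7]] and Aᵀy = [-9972, -1276, -175]ᵀ gives AᵀA·[c₂, c₁, c₀]ᵀ = Aᵀy.
Row-reducing yields c₂ = -4661/3207, c₁ = 2538/1069, c₀ = 1721/3207.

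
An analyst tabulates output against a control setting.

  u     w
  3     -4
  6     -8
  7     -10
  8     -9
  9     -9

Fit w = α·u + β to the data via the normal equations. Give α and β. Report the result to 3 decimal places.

α = -0.896, β = -2.085

Compute the Gram sums: Σu·u = 239, Σu = 33, Σ1 = 5.
Right-hand side: Σu·w = -283, Σw = -40.
Eliminating β: 5·(row 1) − 33·(row 2) gives 106·α = 5·(-283) − 33·(-40) = -95, so α = -95/106.
Then β = ((-40) − 33·(-95/106))/5 = -221/106.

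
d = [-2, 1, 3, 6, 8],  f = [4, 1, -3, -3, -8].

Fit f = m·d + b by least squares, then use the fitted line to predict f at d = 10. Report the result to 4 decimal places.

Forming MᵀM = [[114, 16]; [16, 5]] and Mᵀf = [-98, -9]ᵀ gives MᵀM·[m, b]ᵀ = Mᵀf.
det = 114·5 − 16² = 314.
m = ((-98)·5 − 16·(-9))/314 = -173/157; b = (114·(-9) − 16·(-98))/314 = 271/157.
At d = 10: f̂ = (-173/157)·(10) + (271/157)·(1) = -1459/157.

f̂ = -9.2930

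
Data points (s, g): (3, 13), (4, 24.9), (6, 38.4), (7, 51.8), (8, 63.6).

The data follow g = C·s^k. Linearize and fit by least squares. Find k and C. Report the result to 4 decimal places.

Linearized form: ln g = k·ln s + ln C. From the 5 transformed points,
Σln s = 8.3020, Σ(ln s)² = 14.4498, Σln g = 17.5279, Σln s·ln g = 30.1275.
Equations: 14.4498·k + 8.3020·ln C = 30.1275;  8.3020·k + 5·ln C = 17.5279.
Slope k = (n·Σln s·ln g − Σln s·Σln g)/(n·Σ(ln s)² − (Σln s)²) = (5·30.1275 − 8.3020·17.5279)/3.3255 = 1.53977; ln C = (Σln g − k·Σln s)/n = 0.94893, so C = exp(0.94893) = 2.58296.

k = 1.5398, C = 2.5830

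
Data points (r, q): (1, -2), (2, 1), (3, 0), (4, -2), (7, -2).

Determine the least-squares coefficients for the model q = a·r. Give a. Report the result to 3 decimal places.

a = -0.278

Sums needed: Σr·r = 79.
And Σr·q = -22.
a = (-22)/79 = -0.278481.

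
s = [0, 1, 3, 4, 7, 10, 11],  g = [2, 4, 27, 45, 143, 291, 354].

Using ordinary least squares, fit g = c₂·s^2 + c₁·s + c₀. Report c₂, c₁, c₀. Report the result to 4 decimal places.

c₂ = 2.9856, c₁ = -0.8743, c₀ = 1.9633

AᵀA·[c₂, c₁, c₀]ᵀ = Aᵀg reads: 27380·c₂ + 2766·c₁ + 296·c₀ = 79908;  2766·c₂ + 296·c₁ + 36·c₀ = 8070;  296·c₂ + 36·c₁ + 7·c₀ = 866.
(Σs^2·s^2 = 27380, Σs^2·s = 2766, Σs^2 = 296, Σs·s = 296, Σs = 36, Σ1 = 7, Σs^2·g = 79908, Σs·g = 8070, Σg = 866.)
Inverting the 3×3 Gram matrix, [c₂, c₁, c₀]ᵀ = [527137/176561, -154368/176561, 346646/176561]ᵀ.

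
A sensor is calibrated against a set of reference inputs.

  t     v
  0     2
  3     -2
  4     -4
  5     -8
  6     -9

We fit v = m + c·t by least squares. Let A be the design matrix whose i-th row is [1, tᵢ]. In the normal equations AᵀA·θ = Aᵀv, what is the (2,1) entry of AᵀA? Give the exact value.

Row 2 ↔ basis t, column 1 ↔ basis 1, so (AᵀA)_{2,1} = Σᵢ t = (0)·(1) + (3)·(1) + (4)·(1) + (5)·(1) + (6)·(1) = 18.

18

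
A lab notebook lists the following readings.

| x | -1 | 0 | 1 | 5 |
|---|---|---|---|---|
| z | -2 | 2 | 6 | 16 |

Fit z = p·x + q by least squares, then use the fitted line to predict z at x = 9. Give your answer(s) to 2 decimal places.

From the data, Σx·x = 27, Σx = 5, Σ1 = 4.
And Σx·z = 88, Σz = 22.
AᵀA·[p, q]ᵀ = Aᵀz becomes [[27, 5]; [5, 4]]·[p, q]ᵀ = [88, 22]ᵀ.
Eliminating q: 4·(row 1) − 5·(row 2) gives 83·p = 4·88 − 5·22 = 242, so p = 242/83.
Then q = (22 − 5·(242/83))/4 = 154/83.
At x = 9: ẑ = (242/83)·(9) + (154/83)·(1) = 2332/83.

ẑ = 28.10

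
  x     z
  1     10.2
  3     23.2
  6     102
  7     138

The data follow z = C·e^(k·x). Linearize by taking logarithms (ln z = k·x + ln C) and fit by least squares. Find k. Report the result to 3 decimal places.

k = 0.447

With ln zᵢ as the transformed response and xᵢ as the regressor:
Σx = 17.0000, Σ(x)² = 95.0000, Σln z = 15.0188, Σx·ln z = 73.9955.
Equations: 95.0000·k + 17.0000·ln C = 73.9955;  17.0000·k + 4·ln C = 15.0188.
Solving (det = 91.0000): k = 0.44684, ln C = 1.85560.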